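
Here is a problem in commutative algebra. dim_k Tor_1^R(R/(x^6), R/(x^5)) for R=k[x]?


Tor_1(R/I,R/J)=(I cap J)/IJ=(x^6)/(x^11)
dim=11-6=min(6,5)=5


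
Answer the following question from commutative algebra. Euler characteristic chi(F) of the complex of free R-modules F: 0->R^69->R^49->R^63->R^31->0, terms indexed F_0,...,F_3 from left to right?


chi = sum (-1)^i * rank:
(-1)^0*69=69
(-1)^1*49=-49
(-1)^2*63=63
(-1)^3*31=-31
chi=52


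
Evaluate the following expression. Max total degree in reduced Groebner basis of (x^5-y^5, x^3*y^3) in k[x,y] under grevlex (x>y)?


LT(f1)=x^5, LT(f2)=x^3y^3, lcm=x^5y^3
S(f1,f2) = y^3*f1 - x^2*f2 = -y^8
Reduced GB = {f1, f2, y^8}; degrees 5, 6, 8
Max = 8


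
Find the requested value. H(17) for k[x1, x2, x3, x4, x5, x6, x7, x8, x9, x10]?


C(d+n-1,n-1)=C(26,9)=3124550


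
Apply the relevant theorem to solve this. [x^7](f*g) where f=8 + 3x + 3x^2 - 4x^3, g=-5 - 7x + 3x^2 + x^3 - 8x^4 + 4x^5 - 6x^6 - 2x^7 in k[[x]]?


[x^7] = sum a_i*b_j, i+j=7
  8*-2=-16
  3*-6=-18
  3*4=12
  -4*-8=32
Sum=10


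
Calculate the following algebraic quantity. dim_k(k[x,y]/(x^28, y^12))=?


Basis: x^i*y^j, i<28, j<12
28*12=336


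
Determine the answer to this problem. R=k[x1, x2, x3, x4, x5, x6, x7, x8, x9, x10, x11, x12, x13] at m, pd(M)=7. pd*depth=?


pd+depth=13
depth=13-7=6
pd*depth=7*6=42


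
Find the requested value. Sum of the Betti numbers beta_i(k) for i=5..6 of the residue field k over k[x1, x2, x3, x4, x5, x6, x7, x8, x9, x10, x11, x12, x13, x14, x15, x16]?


Koszul resolution: beta_i(k)=C(n,i), n=16
C(16,5)=4368, C(16,6)=8008
Sum=12376


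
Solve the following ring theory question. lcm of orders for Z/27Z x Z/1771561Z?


Exponent = lcm of the cyclic orders; pairwise coprime => product.
3^3*11^6=27*1771561=47832147


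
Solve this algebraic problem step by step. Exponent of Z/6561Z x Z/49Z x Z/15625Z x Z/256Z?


Exponent = lcm of the cyclic orders; pairwise coprime => product.
3^8*7^2*5^6*2^8=6561*49*15625*256=1285956000000


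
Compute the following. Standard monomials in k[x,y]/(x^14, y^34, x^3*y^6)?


k[x,y]/I, I = (x^14, y^34, x^3*y^6)
Rect: 14x34=476. Corner: (14-3)x(34-6)=308.
dim = 476-308 = 168


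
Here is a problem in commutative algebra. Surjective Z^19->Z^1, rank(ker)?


rank(ker) = 19-1 = 18


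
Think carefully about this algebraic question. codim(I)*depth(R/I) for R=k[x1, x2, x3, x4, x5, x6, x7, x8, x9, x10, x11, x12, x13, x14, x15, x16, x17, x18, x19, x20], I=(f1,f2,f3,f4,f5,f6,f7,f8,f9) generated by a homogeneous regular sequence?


codim=9, depth=dim(R/I)=20-9=11
Product=9*11=99


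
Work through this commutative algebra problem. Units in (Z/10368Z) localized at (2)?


Local ring = Z/128Z.
phi(128) = 2^6*(2-1) = 64


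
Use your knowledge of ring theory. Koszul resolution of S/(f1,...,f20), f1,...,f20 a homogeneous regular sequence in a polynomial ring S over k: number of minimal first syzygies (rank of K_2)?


Regular sequence => Koszul complex is the minimal free resolution.
Syz_1 minimally generated by Koszul relations f_i*e_j - f_j*e_i (i<j): mu(Syz_1) = beta_2 = C(m,2) = m(m-1)/2
m=20
20*19/2 = 190


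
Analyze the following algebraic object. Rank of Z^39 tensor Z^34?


rank(M(x)N) = rank(M)*rank(N)
39*34 = 1326


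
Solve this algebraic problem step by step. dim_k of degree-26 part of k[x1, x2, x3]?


C(d+n-1,n-1)=C(28,2)=378


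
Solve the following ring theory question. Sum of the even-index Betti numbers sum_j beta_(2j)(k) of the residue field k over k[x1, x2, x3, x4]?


Koszul resolution: beta_i(k)=C(n,i), n=4
sum_even C(4,i) = 2^(n-1) = 2^3 = 8


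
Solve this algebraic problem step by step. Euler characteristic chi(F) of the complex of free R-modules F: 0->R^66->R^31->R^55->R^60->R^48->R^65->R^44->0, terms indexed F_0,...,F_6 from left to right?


chi = sum (-1)^i * rank:
(-1)^0*66=66
(-1)^1*31=-31
(-1)^2*55=55
(-1)^3*60=-60
(-1)^4*48=48
(-1)^5*65=-65
(-1)^6*44=44
chi=57


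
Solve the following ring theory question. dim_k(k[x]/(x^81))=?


Basis: 1,x,...,x^80
dim=81


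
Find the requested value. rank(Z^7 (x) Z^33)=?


rank(M(x)N) = rank(M)*rank(N)
7*33 = 231


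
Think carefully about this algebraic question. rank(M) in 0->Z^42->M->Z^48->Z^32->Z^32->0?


Alt sum=0:
(-1)^0*42 + (-1)^1*? + (-1)^2*48 + (-1)^3*32 + (-1)^4*32=0
rank(M)=90


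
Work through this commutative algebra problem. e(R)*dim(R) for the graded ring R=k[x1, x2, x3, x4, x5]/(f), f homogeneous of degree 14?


e(R)=deg(f)=14, dim(R)=5-1=4
e*dim=14*4=56


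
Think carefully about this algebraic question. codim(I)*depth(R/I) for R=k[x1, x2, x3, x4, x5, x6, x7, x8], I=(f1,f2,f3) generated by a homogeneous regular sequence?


codim=3, depth=dim(R/I)=8-3=5
Product=3*5=15


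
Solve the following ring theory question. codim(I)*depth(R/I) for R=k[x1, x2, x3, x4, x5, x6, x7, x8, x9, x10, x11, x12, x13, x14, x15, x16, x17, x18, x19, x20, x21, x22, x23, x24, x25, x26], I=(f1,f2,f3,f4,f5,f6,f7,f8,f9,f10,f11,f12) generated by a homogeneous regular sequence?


codim=12, depth=dim(R/I)=26-12=14
Product=12*14=168


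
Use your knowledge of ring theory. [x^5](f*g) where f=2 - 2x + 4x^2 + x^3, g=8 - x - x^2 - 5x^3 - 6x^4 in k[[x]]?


[x^5] = sum a_i*b_j, i+j=5
  -2*-6=12
  4*-5=-20
  1*-1=-1
Sum=-9


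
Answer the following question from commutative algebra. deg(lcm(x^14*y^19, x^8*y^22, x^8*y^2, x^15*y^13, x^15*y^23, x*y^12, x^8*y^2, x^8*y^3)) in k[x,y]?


lcm = componentwise max:
x: max(14,8,8,15,15,1,8,8)=15
y: max(19,22,2,13,23,12,2,3)=23
Total=15+23=38


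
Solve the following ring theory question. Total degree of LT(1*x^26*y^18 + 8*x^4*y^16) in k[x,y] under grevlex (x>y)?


LT: 1*x^26*y^18
deg_x=26, deg_y=18
Total=26+18=44


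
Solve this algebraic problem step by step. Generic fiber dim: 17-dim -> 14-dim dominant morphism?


dim(fiber)=dim(X)-dim(Y)=17-14=3


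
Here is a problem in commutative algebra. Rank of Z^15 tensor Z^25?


rank(M(x)N) = rank(M)*rank(N)
15*25 = 375


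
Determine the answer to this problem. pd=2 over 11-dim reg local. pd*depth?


pd+depth=11
depth=11-2=9
pd*depth=2*9=18


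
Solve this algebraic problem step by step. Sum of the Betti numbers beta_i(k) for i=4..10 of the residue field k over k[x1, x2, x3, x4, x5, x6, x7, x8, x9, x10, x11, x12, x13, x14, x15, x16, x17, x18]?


Koszul resolution: beta_i(k)=C(n,i), n=18
C(18,4)=3060, C(18,5)=8568, C(18,6)=18564, C(18,7)=31824, C(18,8)=43758, C(18,9)=48620, C(18,10)=43758
Sum=198152


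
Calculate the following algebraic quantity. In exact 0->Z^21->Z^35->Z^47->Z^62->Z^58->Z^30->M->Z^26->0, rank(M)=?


Alt sum=0:
(-1)^0*21 + (-1)^1*35 + (-1)^2*47 + (-1)^3*62 + (-1)^4*58 + (-1)^5*30 + (-1)^6*? + (-1)^7*26=0
rank(M)=27


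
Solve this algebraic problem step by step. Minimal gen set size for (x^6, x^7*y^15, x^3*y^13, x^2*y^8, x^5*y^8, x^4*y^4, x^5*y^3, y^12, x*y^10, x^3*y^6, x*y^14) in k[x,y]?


Remove redundant (divisible by others).
x^7*y^15 redundant.
x^3*y^13 redundant.
x^5*y^8 redundant.
x*y^14 redundant.
Min: x^6, x^5*y^3, x^4*y^4, x^3*y^6, x^2*y^8, x*y^10, y^12
Count=7


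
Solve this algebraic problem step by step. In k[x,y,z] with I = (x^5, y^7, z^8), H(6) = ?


Need i<5, j<7, k<8 with i+j+k=6.
For each i, j ranges over max(0,6-i-7)..min(6,6-i):
  i=0: j in [0,6] -> 7
  i=1: j in [0,5] -> 6
  i=2: j in [0,4] -> 5
  i=3: j in [0,3] -> 4
  i=4: j in [0,2] -> 3
H(6) = 7+6+5+4+3 = 25


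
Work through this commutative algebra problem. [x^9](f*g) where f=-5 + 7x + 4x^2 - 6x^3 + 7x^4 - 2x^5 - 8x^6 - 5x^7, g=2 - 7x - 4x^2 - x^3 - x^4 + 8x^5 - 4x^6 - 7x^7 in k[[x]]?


[x^9] = sum a_i*b_j, i+j=9
  4*-7=-28
  -6*-4=24
  7*8=56
  -2*-1=2
  -8*-1=8
  -5*-4=20
Sum=82


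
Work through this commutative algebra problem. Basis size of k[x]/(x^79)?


Basis: 1,x,...,x^78
dim=79


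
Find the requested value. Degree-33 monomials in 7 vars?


C(d+n-1,n-1)=C(39,6)=3262623


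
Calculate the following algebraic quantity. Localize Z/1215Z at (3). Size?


3-primary part: 1215=3^5*5
Size=3^5=243


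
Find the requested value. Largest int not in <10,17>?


gcd(10,17)=1 => F=ab-a-b=10*17-10-17=170-27=143


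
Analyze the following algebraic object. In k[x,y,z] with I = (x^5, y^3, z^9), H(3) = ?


Need i<5, j<3, k<9 with i+j+k=3.
For each i, j ranges over max(0,3-i-8)..min(2,3-i):
  i=0: j in [0,2] -> 3
  i=1: j in [0,2] -> 3
  i=2: j in [0,1] -> 2
  i=3: j in [0,0] -> 1
H(3) = 3+3+2+1 = 9


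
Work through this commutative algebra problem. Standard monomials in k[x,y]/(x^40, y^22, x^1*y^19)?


k[x,y]/I, I = (x^40, y^22, x^1*y^19)
Rect: 40x22=880. Corner: (40-1)x(22-19)=117.
dim = 880-117 = 763


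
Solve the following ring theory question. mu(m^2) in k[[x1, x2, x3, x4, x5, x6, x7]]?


C(n+d-1,d)=C(8,2)=28


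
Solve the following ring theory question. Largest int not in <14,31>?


gcd(14,31)=1 => F=ab-a-b=14*31-14-31=434-45=389


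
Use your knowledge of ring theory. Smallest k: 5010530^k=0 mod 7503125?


5010530^k mod 7503125:
k=1: 5010530
k=2: 7152775
k=3: 6945750
k=4: 1500625
k=5: 0
First zero at k = 5


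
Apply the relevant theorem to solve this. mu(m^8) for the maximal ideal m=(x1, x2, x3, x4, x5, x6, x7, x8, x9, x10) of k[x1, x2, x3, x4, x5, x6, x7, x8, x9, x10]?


Graded Nakayama: mu(m^d) = dim_k (m^d/m^(d+1)) = #degree-8 monomials in 10 vars
C(n+d-1,d)=C(17,8)=24310


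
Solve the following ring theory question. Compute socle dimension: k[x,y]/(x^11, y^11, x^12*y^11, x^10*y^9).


Socle = ann(m) = span of standard monomials u with x*u, y*u in I (staircase corners).
Redundant generators: x^12*y^11
Minimal generators: x^11, x^10*y^9, y^11
Corners: x^9y^10, x^10y^8
Socle dim=2


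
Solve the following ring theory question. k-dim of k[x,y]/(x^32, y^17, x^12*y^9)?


k[x,y]/I, I = (x^32, y^17, x^12*y^9)
Rect: 32x17=544. Corner: (32-12)x(17-9)=160.
dim = 544-160 = 384


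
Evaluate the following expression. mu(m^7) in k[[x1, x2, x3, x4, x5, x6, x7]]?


C(n+d-1,d)=C(13,7)=1716


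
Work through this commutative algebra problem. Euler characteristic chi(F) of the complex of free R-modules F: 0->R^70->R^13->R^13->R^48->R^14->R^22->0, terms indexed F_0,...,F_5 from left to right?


chi = sum (-1)^i * rank:
(-1)^0*70=70
(-1)^1*13=-13
(-1)^2*13=13
(-1)^3*48=-48
(-1)^4*14=14
(-1)^5*22=-22
chi=14


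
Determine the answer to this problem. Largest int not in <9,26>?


gcd(9,26)=1 => F=ab-a-b=9*26-9-26=234-35=199


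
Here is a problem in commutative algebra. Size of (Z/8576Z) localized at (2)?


2-primary part: 8576=2^7*67
Size=2^7=128


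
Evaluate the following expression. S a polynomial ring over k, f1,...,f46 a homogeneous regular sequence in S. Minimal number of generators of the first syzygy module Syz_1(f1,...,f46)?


Regular sequence => Koszul complex is the minimal free resolution.
Syz_1 minimally generated by Koszul relations f_i*e_j - f_j*e_i (i<j): mu(Syz_1) = beta_2 = C(m,2) = m(m-1)/2
m=46
46*45/2 = 1035


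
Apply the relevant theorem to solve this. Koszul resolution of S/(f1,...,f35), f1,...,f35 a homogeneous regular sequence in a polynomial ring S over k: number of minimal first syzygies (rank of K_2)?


Regular sequence => Koszul complex is the minimal free resolution.
Syz_1 minimally generated by Koszul relations f_i*e_j - f_j*e_i (i<j): mu(Syz_1) = beta_2 = C(m,2) = m(m-1)/2
m=35
35*34/2 = 595


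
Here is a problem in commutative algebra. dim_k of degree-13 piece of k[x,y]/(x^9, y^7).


k[x,y], I = (x^9, y^7), d = 13
Need i < 9 and d-i < 7.
Range: 7 <= i <= 8.
H(13) = 2


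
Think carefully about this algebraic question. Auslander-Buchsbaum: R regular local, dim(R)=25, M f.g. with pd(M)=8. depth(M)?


pd+depth=depth(R)=25
depth=25-8=17


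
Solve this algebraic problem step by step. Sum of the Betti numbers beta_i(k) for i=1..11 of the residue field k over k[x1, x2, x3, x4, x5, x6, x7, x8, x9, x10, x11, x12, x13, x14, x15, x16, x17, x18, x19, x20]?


Koszul resolution: beta_i(k)=C(n,i), n=20
C(20,1)=20, C(20,2)=190, C(20,3)=1140, C(20,4)=4845, C(20,5)=15504, C(20,6)=38760, C(20,7)=77520, C(20,8)=125970, C(20,9)=167960, C(20,10)=184756, C(20,11)=167960
Sum=784625


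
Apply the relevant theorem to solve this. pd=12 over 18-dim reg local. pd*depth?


pd+depth=18
depth=18-12=6
pd*depth=12*6=72


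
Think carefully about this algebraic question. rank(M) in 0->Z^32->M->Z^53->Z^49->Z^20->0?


Alt sum=0:
(-1)^0*32 + (-1)^1*? + (-1)^2*53 + (-1)^3*49 + (-1)^4*20=0
rank(M)=56


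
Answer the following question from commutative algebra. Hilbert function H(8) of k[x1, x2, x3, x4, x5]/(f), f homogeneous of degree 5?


C(12,4)-C(7,4)=495-35=460


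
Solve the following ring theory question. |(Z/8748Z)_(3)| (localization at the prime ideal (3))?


3-primary part: 8748=3^7*4
Size=3^7=2187


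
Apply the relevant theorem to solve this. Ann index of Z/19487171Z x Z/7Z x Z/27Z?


Exponent = lcm of the cyclic orders; pairwise coprime => product.
11^7*7^1*3^3=19487171*7*27=3683075319


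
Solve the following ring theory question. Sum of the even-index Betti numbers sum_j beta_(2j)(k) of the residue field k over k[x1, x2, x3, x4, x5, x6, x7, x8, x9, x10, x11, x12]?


Koszul resolution: beta_i(k)=C(n,i), n=12
sum_even C(12,i) = 2^(n-1) = 2^11 = 2048


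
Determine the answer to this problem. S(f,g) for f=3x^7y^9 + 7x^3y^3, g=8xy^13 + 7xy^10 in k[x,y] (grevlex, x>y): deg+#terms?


LT(f)=3x^7y^9, LT(g)=8xy^13
lcm(LM)=x^7y^13
S(f,g) (scaled by 24 to clear denominators) = 8y^4*f - 3x^6*g = -21x^7y^10 + 56x^3y^7
2 terms, deg 17.
17+2=19


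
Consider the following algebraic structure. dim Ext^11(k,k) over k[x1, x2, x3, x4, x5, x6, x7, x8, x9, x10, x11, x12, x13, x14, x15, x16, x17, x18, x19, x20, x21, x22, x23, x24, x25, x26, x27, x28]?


C(n,i)=C(28,11)=21474180


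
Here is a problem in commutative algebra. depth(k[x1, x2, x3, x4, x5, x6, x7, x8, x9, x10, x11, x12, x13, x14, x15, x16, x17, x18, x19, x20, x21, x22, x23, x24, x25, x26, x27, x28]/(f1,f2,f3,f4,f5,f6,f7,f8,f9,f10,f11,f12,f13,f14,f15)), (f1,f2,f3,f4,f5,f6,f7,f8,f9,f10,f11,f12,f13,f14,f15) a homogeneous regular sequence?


depth(R)=28
depth(R/I)=28-15=13


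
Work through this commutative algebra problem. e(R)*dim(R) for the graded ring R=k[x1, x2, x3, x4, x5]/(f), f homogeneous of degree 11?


e(R)=deg(f)=11, dim(R)=5-1=4
e*dim=11*4=44


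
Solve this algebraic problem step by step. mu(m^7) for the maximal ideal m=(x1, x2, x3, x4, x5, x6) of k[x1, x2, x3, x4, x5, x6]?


Graded Nakayama: mu(m^d) = dim_k (m^d/m^(d+1)) = #degree-7 monomials in 6 vars
C(n+d-1,d)=C(12,7)=792


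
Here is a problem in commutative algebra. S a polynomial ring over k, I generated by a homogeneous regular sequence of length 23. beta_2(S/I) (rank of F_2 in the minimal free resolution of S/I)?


Regular sequence => Koszul complex is the minimal free resolution.
Syz_1 minimally generated by Koszul relations f_i*e_j - f_j*e_i (i<j): mu(Syz_1) = beta_2 = C(m,2) = m(m-1)/2
m=23
23*22/2 = 253


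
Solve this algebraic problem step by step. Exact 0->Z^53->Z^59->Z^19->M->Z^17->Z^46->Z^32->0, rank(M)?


Alt sum=0:
(-1)^0*53 + (-1)^1*59 + (-1)^2*19 + (-1)^3*? + (-1)^4*17 + (-1)^5*46 + (-1)^6*32=0
rank(M)=16


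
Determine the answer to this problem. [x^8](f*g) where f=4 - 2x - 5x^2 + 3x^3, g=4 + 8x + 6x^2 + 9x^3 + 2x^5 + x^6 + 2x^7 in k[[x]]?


[x^8] = sum a_i*b_j, i+j=8
  -2*2=-4
  -5*1=-5
  3*2=6
Sum=-3


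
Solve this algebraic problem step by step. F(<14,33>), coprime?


gcd(14,33)=1 => F=ab-a-b=14*33-14-33=462-47=415


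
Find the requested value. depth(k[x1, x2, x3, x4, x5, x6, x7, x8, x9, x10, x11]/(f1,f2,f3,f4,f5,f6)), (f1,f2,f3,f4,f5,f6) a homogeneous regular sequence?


depth(R)=11
depth(R/I)=11-6=5


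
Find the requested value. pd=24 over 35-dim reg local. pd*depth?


pd+depth=35
depth=35-24=11
pd*depth=24*11=264


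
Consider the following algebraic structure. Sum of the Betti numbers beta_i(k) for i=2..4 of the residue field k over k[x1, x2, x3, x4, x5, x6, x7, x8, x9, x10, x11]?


Koszul resolution: beta_i(k)=C(n,i), n=11
C(11,2)=55, C(11,3)=165, C(11,4)=330
Sum=550


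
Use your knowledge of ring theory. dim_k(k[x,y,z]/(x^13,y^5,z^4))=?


Basis: x^iy^jz^k, i<13,j<5,k<4
13*5*4=260


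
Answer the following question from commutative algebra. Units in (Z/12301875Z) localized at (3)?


Local ring = Z/19683Z.
phi(19683) = 3^8*(3-1) = 13122


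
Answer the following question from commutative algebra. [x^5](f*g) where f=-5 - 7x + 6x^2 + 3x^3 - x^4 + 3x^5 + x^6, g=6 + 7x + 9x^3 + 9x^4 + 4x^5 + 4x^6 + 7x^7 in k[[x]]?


[x^5] = sum a_i*b_j, i+j=5
  -5*4=-20
  -7*9=-63
  6*9=54
  -1*7=-7
  3*6=18
Sum=-18


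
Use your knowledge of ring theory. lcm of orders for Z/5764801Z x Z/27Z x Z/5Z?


Exponent = lcm of the cyclic orders; pairwise coprime => product.
7^8*3^3*5^1=5764801*27*5=778248135


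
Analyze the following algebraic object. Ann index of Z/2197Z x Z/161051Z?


Exponent = lcm of the cyclic orders; pairwise coprime => product.
13^3*11^5=2197*161051=353829047


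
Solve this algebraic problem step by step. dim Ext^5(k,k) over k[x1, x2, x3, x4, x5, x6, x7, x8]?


C(n,i)=C(8,5)=56


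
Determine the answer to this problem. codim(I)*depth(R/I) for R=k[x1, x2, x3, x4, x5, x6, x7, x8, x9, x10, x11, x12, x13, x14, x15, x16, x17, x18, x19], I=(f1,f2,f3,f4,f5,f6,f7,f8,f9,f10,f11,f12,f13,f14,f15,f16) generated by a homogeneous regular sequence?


codim=16, depth=dim(R/I)=19-16=3
Product=16*3=48


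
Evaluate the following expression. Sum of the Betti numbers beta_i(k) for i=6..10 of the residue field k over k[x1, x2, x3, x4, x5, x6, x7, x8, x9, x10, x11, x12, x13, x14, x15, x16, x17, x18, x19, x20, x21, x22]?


Koszul resolution: beta_i(k)=C(n,i), n=22
C(22,6)=74613, C(22,7)=170544, C(22,8)=319770, C(22,9)=497420, C(22,10)=646646
Sum=1708993


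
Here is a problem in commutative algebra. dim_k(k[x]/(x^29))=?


Basis: 1,x,...,x^28
dim=29


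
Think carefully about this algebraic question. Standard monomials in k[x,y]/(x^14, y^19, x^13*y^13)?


k[x,y]/I, I = (x^14, y^19, x^13*y^13)
Rect: 14x19=266. Corner: (14-13)x(19-13)=6.
dim = 266-6 = 260


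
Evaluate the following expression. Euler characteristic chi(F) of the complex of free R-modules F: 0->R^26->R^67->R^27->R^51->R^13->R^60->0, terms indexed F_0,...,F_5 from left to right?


chi = sum (-1)^i * rank:
(-1)^0*26=26
(-1)^1*67=-67
(-1)^2*27=27
(-1)^3*51=-51
(-1)^4*13=13
(-1)^5*60=-60
chi=-112


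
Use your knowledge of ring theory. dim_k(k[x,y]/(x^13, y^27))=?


Basis: x^i*y^j, i<13, j<27
13*27=351


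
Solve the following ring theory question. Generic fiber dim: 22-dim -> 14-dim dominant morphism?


dim(fiber)=dim(X)-dim(Y)=22-14=8


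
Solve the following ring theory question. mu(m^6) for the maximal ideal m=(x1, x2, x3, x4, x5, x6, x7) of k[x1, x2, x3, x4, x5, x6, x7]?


Graded Nakayama: mu(m^d) = dim_k (m^d/m^(d+1)) = #degree-6 monomials in 7 vars
C(n+d-1,d)=C(12,6)=924


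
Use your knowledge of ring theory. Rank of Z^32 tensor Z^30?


rank(M(x)N) = rank(M)*rank(N)
32*30 = 960


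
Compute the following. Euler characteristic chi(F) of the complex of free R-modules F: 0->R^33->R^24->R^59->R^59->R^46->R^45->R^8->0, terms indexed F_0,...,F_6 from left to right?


chi = sum (-1)^i * rank:
(-1)^0*33=33
(-1)^1*24=-24
(-1)^2*59=59
(-1)^3*59=-59
(-1)^4*46=46
(-1)^5*45=-45
(-1)^6*8=8
chi=18


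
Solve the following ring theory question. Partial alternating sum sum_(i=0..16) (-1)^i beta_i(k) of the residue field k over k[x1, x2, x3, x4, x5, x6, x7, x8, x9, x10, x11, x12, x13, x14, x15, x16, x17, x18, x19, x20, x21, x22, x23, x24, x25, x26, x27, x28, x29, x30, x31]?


Koszul resolution: beta_i(k)=C(n,i), n=31
sum_(i=0..p) (-1)^i C(n,i) = (-1)^p C(n-1,p)
(-1)^16*C(30,16) = (-1)^16*145422675 = 145422675


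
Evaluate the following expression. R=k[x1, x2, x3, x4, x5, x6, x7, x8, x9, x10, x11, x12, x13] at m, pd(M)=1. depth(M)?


pd+depth=depth(R)=13
depth=13-1=12


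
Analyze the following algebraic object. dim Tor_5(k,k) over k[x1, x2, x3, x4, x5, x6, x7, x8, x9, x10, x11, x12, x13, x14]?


Koszul: C(n,i)=C(14,5)=2002


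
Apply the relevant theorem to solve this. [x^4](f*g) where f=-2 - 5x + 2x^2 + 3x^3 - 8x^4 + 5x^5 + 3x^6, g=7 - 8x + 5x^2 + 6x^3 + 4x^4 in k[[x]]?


[x^4] = sum a_i*b_j, i+j=4
  -2*4=-8
  -5*6=-30
  2*5=10
  3*-8=-24
  -8*7=-56
Sum=-108


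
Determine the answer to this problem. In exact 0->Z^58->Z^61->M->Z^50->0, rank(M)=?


Alt sum=0:
(-1)^0*58 + (-1)^1*61 + (-1)^2*? + (-1)^3*50=0
rank(M)=53


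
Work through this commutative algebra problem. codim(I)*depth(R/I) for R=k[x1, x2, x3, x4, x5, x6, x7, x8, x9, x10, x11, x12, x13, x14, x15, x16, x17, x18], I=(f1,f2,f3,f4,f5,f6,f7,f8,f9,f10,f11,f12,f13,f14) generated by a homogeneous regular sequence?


codim=14, depth=dim(R/I)=18-14=4
Product=14*4=56


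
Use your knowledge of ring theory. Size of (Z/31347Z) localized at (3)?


3-primary part: 31347=3^6*43
Size=3^6=729


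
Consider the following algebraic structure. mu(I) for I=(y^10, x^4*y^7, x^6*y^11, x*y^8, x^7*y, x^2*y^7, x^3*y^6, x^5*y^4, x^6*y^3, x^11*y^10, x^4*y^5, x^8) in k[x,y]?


Remove redundant (divisible by others).
x^6*y^11 redundant.
x^11*y^10 redundant.
x^4*y^7 redundant.
Min: x^8, x^7*y, x^6*y^3, x^5*y^4, x^4*y^5, x^3*y^6, x^2*y^7, x*y^8, y^10
Count=9


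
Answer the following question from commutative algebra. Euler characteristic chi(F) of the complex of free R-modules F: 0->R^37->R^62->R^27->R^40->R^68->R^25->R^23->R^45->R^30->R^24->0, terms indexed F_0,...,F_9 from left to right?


chi = sum (-1)^i * rank:
(-1)^0*37=37
(-1)^1*62=-62
(-1)^2*27=27
(-1)^3*40=-40
(-1)^4*68=68
(-1)^5*25=-25
(-1)^6*23=23
(-1)^7*45=-45
(-1)^8*30=30
(-1)^9*24=-24
chi=-11


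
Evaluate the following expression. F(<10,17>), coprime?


gcd(10,17)=1 => F=ab-a-b=10*17-10-17=170-27=143


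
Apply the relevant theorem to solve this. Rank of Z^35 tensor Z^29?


rank(M(x)N) = rank(M)*rank(N)
35*29 = 1015


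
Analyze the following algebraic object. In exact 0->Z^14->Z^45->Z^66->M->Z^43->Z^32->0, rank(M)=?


Alt sum=0:
(-1)^0*14 + (-1)^1*45 + (-1)^2*66 + (-1)^3*? + (-1)^4*43 + (-1)^5*32=0
rank(M)=46


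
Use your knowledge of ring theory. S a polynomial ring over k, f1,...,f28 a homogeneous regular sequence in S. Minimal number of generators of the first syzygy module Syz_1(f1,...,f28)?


Regular sequence => Koszul complex is the minimal free resolution.
Syz_1 minimally generated by Koszul relations f_i*e_j - f_j*e_i (i<j): mu(Syz_1) = beta_2 = C(m,2) = m(m-1)/2
m=28
28*27/2 = 378


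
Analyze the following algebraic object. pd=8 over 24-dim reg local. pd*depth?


pd+depth=24
depth=24-8=16
pd*depth=8*16=128


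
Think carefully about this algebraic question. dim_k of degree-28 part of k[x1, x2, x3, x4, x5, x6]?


C(d+n-1,n-1)=C(33,5)=237336


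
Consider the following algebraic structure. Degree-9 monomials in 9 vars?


C(d+n-1,n-1)=C(17,8)=24310


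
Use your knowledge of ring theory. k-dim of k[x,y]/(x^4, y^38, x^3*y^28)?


k[x,y]/I, I = (x^4, y^38, x^3*y^28)
Rect: 4x38=152. Corner: (4-3)x(38-28)=10.
dim = 152-10 = 142


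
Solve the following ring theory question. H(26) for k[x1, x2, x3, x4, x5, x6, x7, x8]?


C(d+n-1,n-1)=C(33,7)=4272048


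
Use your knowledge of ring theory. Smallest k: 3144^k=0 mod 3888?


3144^k mod 3888:
k=1: 3144
k=2: 1440
k=3: 1728
k=4: 1296
k=5: 0
First zero at k = 5


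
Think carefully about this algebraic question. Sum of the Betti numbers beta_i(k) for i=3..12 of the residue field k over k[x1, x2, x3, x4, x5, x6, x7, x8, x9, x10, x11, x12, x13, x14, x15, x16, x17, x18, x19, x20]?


Koszul resolution: beta_i(k)=C(n,i), n=20
C(20,3)=1140, C(20,4)=4845, C(20,5)=15504, C(20,6)=38760, C(20,7)=77520, C(20,8)=125970, C(20,9)=167960, C(20,10)=184756, C(20,11)=167960, C(20,12)=125970
Sum=910385


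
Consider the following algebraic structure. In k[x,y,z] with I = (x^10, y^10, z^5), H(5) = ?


Need i<10, j<10, k<5 with i+j+k=5.
For each i, j ranges over max(0,5-i-4)..min(9,5-i):
  i=0: j in [1,5] -> 5
  i=1: j in [0,4] -> 5
  i=2: j in [0,3] -> 4
  i=3: j in [0,2] -> 3
  i=4: j in [0,1] -> 2
  i=5: j in [0,0] -> 1
H(5) = 5+5+4+3+2+1 = 20


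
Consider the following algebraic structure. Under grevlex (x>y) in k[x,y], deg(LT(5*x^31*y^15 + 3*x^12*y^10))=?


LT: 5*x^31*y^15
deg_x=31, deg_y=15
Total=31+15=46


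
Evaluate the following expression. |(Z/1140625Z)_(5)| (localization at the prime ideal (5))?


5-primary part: 1140625=5^6*73
Size=5^6=15625


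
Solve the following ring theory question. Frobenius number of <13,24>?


gcd(13,24)=1 => F=ab-a-b=13*24-13-24=312-37=275


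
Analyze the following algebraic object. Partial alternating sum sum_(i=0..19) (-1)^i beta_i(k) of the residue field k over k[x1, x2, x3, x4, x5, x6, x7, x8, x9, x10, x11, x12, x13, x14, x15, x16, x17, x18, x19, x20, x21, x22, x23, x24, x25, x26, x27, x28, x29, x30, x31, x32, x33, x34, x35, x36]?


Koszul resolution: beta_i(k)=C(n,i), n=36
sum_(i=0..p) (-1)^i C(n,i) = (-1)^p C(n-1,p)
(-1)^19*C(35,19) = (-1)^19*4059928950 = -4059928950


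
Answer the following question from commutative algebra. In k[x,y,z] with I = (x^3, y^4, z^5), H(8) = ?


Need i<3, j<4, k<5 with i+j+k=8.
For each i, j ranges over max(0,8-i-4)..min(3,8-i):
  i=0: j in [4,3] -> 0
  i=1: j in [3,3] -> 1
  i=2: j in [2,3] -> 2
H(8) = 0+1+2 = 3


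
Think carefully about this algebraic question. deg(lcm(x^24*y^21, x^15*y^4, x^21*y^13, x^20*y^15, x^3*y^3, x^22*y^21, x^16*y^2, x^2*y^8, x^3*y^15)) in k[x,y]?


lcm = componentwise max:
x: max(24,15,21,20,3,22,16,2,3)=24
y: max(21,4,13,15,3,21,2,8,15)=21
Total=24+21=45


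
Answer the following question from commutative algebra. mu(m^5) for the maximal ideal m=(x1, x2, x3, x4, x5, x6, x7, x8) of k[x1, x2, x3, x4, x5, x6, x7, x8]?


Graded Nakayama: mu(m^d) = dim_k (m^d/m^(d+1)) = #degree-5 monomials in 8 vars
C(n+d-1,d)=C(12,5)=792


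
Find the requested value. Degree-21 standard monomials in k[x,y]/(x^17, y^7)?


k[x,y], I = (x^17, y^7), d = 21
Need i < 17 and d-i < 7.
Range: 15 <= i <= 16.
H(21) = 2


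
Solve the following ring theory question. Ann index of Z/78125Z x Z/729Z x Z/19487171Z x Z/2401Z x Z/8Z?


Exponent = lcm of the cyclic orders; pairwise coprime => product.
5^7*3^6*11^7*7^4*2^3=78125*729*19487171*2401*8=21318100330786875000


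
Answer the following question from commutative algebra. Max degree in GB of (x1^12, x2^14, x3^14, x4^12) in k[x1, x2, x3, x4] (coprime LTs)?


Pure powers, coprime LTs => already GB.
Degrees: 12, 14, 14, 12
Max=14


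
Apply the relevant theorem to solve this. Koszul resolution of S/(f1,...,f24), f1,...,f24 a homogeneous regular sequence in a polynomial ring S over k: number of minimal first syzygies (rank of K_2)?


Regular sequence => Koszul complex is the minimal free resolution.
Syz_1 minimally generated by Koszul relations f_i*e_j - f_j*e_i (i<j): mu(Syz_1) = beta_2 = C(m,2) = m(m-1)/2
m=24
24*23/2 = 276


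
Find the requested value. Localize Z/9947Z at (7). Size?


7-primary part: 9947=7^3*29
Size=7^3=343


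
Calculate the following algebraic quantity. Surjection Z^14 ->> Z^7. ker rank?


rank(ker) = 14-7 = 7


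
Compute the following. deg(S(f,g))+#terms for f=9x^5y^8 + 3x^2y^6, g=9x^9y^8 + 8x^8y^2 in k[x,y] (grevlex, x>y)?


LT(f)=9x^5y^8, LT(g)=9x^9y^8
lcm(LM)=x^9y^8
S(f,g) (scaled by 81 to clear denominators) = 9x^4*f - 9*g = 27x^6y^6 - 72x^8y^2
2 terms, deg 12.
12+2=14


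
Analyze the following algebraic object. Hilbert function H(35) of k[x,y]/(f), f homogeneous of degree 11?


H(t)=d for t>=d-1.
d=11, t=35
H(35)=11


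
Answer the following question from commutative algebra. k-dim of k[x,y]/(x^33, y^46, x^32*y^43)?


k[x,y]/I, I = (x^33, y^46, x^32*y^43)
Rect: 33x46=1518. Corner: (33-32)x(46-43)=3.
dim = 1518-3 = 1515


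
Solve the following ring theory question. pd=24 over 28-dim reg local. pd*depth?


pd+depth=28
depth=28-24=4
pd*depth=24*4=96


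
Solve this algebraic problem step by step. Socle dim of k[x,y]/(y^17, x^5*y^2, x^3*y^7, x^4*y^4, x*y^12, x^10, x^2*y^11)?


Socle = ann(m) = span of standard monomials u with x*u, y*u in I (staircase corners).
Minimal generators: x^10, x^5*y^2, x^4*y^4, x^3*y^7, x^2*y^11, x*y^12, y^17
Corners: y^16, xy^11, x^2y^10, x^3y^6, x^4y^3, x^9y
Socle dim=6


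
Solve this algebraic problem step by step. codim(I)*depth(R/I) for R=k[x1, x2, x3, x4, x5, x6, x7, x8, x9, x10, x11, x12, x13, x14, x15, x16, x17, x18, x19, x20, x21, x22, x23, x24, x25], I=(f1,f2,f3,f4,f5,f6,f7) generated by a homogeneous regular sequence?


codim=7, depth=dim(R/I)=25-7=18
Product=7*18=126


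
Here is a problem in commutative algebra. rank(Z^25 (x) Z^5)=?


rank(M(x)N) = rank(M)*rank(N)
25*5 = 125


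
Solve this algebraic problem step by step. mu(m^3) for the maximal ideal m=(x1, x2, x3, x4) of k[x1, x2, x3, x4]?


Graded Nakayama: mu(m^d) = dim_k (m^d/m^(d+1)) = #degree-3 monomials in 4 vars
C(n+d-1,d)=C(6,3)=20


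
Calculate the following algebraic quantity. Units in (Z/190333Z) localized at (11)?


Local ring = Z/14641Z.
phi(14641) = 11^3*(11-1) = 13310


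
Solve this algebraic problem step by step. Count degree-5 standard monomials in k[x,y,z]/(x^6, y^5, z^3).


Need i<6, j<5, k<3 with i+j+k=5.
For each i, j ranges over max(0,5-i-2)..min(4,5-i):
  i=0: j in [3,4] -> 2
  i=1: j in [2,4] -> 3
  i=2: j in [1,3] -> 3
  i=3: j in [0,2] -> 3
  i=4: j in [0,1] -> 2
  i=5: j in [0,0] -> 1
H(5) = 2+3+3+3+2+1 = 14


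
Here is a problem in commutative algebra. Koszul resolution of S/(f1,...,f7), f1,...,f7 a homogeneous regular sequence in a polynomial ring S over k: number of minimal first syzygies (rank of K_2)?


Regular sequence => Koszul complex is the minimal free resolution.
Syz_1 minimally generated by Koszul relations f_i*e_j - f_j*e_i (i<j): mu(Syz_1) = beta_2 = C(m,2) = m(m-1)/2
m=7
7*6/2 = 21


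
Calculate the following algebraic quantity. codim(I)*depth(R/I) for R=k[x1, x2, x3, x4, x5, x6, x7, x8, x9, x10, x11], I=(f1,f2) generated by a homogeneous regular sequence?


codim=2, depth=dim(R/I)=11-2=9
Product=2*9=18


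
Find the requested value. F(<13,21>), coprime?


gcd(13,21)=1 => F=ab-a-b=13*21-13-21=273-34=239


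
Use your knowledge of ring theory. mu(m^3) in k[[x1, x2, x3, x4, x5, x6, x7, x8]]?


C(n+d-1,d)=C(10,3)=120


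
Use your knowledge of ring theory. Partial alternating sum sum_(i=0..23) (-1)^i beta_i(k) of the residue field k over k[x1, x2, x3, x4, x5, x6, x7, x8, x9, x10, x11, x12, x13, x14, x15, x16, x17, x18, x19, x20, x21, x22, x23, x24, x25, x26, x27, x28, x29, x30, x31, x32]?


Koszul resolution: beta_i(k)=C(n,i), n=32
sum_(i=0..p) (-1)^i C(n,i) = (-1)^p C(n-1,p)
(-1)^23*C(31,23) = (-1)^23*7888725 = -7888725


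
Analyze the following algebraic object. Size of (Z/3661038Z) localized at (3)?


3-primary part: 3661038=3^10*62
Size=3^10=59049


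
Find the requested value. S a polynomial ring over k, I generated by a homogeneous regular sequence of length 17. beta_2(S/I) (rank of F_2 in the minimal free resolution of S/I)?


Regular sequence => Koszul complex is the minimal free resolution.
Syz_1 minimally generated by Koszul relations f_i*e_j - f_j*e_i (i<j): mu(Syz_1) = beta_2 = C(m,2) = m(m-1)/2
m=17
17*16/2 = 136


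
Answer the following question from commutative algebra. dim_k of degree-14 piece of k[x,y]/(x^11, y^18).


k[x,y], I = (x^11, y^18), d = 14
Need i < 11 and d-i < 18.
Range: 0 <= i <= 10.
H(14) = 11


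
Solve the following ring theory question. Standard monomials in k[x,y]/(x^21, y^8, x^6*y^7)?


k[x,y]/I, I = (x^21, y^8, x^6*y^7)
Rect: 21x8=168. Corner: (21-6)x(8-7)=15.
dim = 168-15 = 153


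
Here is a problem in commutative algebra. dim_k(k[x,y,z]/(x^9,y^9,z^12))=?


Basis: x^iy^jz^k, i<9,j<9,k<12
9*9*12=972


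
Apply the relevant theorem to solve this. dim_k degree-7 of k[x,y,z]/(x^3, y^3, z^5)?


Need i<3, j<3, k<5 with i+j+k=7.
For each i, j ranges over max(0,7-i-4)..min(2,7-i):
  i=0: j in [3,2] -> 0
  i=1: j in [2,2] -> 1
  i=2: j in [1,2] -> 2
H(7) = 0+1+2 = 3


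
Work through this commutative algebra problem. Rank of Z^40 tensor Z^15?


rank(M(x)N) = rank(M)*rank(N)
40*15 = 600


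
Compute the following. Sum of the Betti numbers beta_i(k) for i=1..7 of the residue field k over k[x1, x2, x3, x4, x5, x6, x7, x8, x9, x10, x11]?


Koszul resolution: beta_i(k)=C(n,i), n=11
C(11,1)=11, C(11,2)=55, C(11,3)=165, C(11,4)=330, C(11,5)=462, C(11,6)=462, C(11,7)=330
Sum=1815


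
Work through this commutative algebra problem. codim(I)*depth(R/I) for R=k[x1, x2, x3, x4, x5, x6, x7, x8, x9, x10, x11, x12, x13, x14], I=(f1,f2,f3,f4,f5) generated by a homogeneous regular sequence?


codim=5, depth=dim(R/I)=14-5=9
Product=5*9=45


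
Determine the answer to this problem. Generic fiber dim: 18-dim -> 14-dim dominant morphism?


dim(fiber)=dim(X)-dim(Y)=18-14=4


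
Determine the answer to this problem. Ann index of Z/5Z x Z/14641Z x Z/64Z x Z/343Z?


Exponent = lcm of the cyclic orders; pairwise coprime => product.
5^1*11^4*2^6*7^3=5*14641*64*343=1606996160


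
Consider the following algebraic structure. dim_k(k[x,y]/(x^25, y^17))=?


Basis: x^i*y^j, i<25, j<17
25*17=425


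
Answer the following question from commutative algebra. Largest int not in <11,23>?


gcd(11,23)=1 => F=ab-a-b=11*23-11-23=253-34=219


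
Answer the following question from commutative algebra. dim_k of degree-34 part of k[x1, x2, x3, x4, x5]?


C(d+n-1,n-1)=C(38,4)=73815


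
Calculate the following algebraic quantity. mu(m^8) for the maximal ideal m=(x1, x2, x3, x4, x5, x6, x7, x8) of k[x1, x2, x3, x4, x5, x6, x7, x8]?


Graded Nakayama: mu(m^d) = dim_k (m^d/m^(d+1)) = #degree-8 monomials in 8 vars
C(n+d-1,d)=C(15,8)=6435


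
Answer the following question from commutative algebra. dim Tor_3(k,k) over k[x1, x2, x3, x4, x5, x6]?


Koszul: C(n,i)=C(6,3)=20


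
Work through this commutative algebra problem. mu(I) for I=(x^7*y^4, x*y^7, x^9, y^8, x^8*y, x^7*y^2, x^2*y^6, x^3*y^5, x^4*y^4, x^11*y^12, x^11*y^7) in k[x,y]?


Remove redundant (divisible by others).
x^11*y^12 redundant.
x^11*y^7 redundant.
x^7*y^4 redundant.
Min: x^9, x^8*y, x^7*y^2, x^4*y^4, x^3*y^5, x^2*y^6, x*y^7, y^8
Count=8


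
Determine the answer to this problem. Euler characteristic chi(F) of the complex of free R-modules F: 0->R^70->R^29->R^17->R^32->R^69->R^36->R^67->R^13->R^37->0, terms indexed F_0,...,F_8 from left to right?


chi = sum (-1)^i * rank:
(-1)^0*70=70
(-1)^1*29=-29
(-1)^2*17=17
(-1)^3*32=-32
(-1)^4*69=69
(-1)^5*36=-36
(-1)^6*67=67
(-1)^7*13=-13
(-1)^8*37=37
chi=150


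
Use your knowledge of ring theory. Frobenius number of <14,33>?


gcd(14,33)=1 => F=ab-a-b=14*33-14-33=462-47=415


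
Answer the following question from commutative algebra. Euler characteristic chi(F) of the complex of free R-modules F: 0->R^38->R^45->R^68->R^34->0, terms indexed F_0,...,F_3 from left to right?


chi = sum (-1)^i * rank:
(-1)^0*38=38
(-1)^1*45=-45
(-1)^2*68=68
(-1)^3*34=-34
chi=27


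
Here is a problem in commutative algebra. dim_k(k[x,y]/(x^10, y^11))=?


Basis: x^i*y^j, i<10, j<11
10*11=110


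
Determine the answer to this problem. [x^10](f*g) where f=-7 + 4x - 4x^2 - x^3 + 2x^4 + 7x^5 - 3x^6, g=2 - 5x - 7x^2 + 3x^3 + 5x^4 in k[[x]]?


[x^10] = sum a_i*b_j, i+j=10
  -3*5=-15
Sum=-15


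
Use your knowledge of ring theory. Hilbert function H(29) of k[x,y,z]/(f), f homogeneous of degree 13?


C(31,2)-C(18,2)=465-153=312


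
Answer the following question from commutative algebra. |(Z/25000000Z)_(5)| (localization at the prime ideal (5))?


5-primary part: 25000000=5^8*64
Size=5^8=390625


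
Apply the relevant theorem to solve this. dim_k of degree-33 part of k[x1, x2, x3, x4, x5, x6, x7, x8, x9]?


C(d+n-1,n-1)=C(41,8)=95548245


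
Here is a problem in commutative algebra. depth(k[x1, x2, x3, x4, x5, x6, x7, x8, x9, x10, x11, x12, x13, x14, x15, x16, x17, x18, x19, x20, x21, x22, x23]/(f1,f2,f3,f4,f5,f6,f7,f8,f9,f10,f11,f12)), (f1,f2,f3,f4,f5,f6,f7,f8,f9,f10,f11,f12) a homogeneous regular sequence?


depth(R)=23
depth(R/I)=23-12=11


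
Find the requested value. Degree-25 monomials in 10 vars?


C(d+n-1,n-1)=C(34,9)=52451256


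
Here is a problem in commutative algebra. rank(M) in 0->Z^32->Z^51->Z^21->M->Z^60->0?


Alt sum=0:
(-1)^0*32 + (-1)^1*51 + (-1)^2*21 + (-1)^3*? + (-1)^4*60=0
rank(M)=62


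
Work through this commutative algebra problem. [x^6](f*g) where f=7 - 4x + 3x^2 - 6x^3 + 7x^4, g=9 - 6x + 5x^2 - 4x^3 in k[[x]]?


[x^6] = sum a_i*b_j, i+j=6
  -6*-4=24
  7*5=35
Sum=59


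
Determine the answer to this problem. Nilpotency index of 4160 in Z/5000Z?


4160^k mod 5000:
k=1: 4160
k=2: 600
k=3: 1000
k=4: 0
First zero at k = 4


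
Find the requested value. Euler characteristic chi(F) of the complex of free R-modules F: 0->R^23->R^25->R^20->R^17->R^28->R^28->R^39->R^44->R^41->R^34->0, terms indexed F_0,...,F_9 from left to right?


chi = sum (-1)^i * rank:
(-1)^0*23=23
(-1)^1*25=-25
(-1)^2*20=20
(-1)^3*17=-17
(-1)^4*28=28
(-1)^5*28=-28
(-1)^6*39=39
(-1)^7*44=-44
(-1)^8*41=41
(-1)^9*34=-34
chi=3


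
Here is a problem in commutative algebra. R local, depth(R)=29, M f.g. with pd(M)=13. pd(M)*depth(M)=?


pd+depth=29
depth=29-13=16
pd*depth=13*16=208


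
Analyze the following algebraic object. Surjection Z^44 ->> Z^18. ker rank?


rank(ker) = 44-18 = 26


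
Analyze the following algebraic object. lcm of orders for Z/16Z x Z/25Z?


Exponent = lcm of the cyclic orders; pairwise coprime => product.
2^4*5^2=16*25=400


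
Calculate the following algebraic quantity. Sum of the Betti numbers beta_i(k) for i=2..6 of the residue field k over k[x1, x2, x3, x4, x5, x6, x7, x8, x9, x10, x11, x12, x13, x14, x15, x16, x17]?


Koszul resolution: beta_i(k)=C(n,i), n=17
C(17,2)=136, C(17,3)=680, C(17,4)=2380, C(17,5)=6188, C(17,6)=12376
Sum=21760


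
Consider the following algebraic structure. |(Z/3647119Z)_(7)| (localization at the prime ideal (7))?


7-primary part: 3647119=7^6*31
Size=7^6=117649


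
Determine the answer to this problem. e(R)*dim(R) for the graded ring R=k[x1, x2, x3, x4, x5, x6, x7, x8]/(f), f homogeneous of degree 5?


e(R)=deg(f)=5, dim(R)=8-1=7
e*dim=5*7=35


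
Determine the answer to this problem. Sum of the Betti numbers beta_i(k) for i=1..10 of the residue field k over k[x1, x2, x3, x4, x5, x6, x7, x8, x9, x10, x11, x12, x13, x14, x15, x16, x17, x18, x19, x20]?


Koszul resolution: beta_i(k)=C(n,i), n=20
C(20,1)=20, C(20,2)=190, C(20,3)=1140, C(20,4)=4845, C(20,5)=15504, C(20,6)=38760, C(20,7)=77520, C(20,8)=125970, C(20,9)=167960, C(20,10)=184756
Sum=616665


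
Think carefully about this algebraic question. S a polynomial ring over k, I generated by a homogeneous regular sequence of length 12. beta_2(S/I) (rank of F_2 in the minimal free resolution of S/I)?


Regular sequence => Koszul complex is the minimal free resolution.
Syz_1 minimally generated by Koszul relations f_i*e_j - f_j*e_i (i<j): mu(Syz_1) = beta_2 = C(m,2) = m(m-1)/2
m=12
12*11/2 = 66


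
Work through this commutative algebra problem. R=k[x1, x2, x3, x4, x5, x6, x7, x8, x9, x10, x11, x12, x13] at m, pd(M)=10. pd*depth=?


pd+depth=13
depth=13-10=3
pd*depth=10*3=30
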